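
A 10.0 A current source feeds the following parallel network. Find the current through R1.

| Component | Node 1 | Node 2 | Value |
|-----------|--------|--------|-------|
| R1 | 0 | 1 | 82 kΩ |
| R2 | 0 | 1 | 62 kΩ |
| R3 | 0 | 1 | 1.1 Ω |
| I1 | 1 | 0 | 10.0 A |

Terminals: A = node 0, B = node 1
All resistors sit directly between nodes 0 and 1, so they are in parallel and share one voltage V; the full source current 10 A splits among them.
1/R_par = 1/82000 + 1/62000 + 1/1.1 = 0.9091 S  =>  R_par = 1.1 Ω
V = I × R_par = 10 × 1.1 = 11 V
I_R1 = V/R1 = 11/82000 = 0.0001341 A

Final answer: 0.0001341 A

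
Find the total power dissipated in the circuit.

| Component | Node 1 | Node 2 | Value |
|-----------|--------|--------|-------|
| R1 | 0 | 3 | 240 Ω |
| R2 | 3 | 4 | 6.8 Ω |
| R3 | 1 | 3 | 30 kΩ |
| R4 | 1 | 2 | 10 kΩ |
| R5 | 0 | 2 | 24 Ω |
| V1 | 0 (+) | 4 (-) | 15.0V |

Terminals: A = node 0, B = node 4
Nodal analysis, taking node 4 as the 0 V reference.
Source V1 fixes V_0 = 15 V.
KCL at each unknown node (sum of currents leaving = 0; resistances in Ω):
  Node 1: (V_1 - V_3)/30000 + (V_1 - V_2)/10000 = 0
  Node 2: (V_2 - V_1)/10000 + (V_2 - 15)/24 = 0
  Node 3: (V_3 - 15)/240 + (V_3 - 0)/6.8 + (V_3 - V_1)/30000 = 0
Collecting terms (coefficients in siemens):
  0.0001333·V_1 - 0.0001·V_2 - 0.00003333·V_3 = 0
  0.04177·V_2 - 0.0001·V_1 = 0.625
  0.1513·V_3 - 0.00003333·V_1 = 0.0625
Solving these 3 simultaneous equations (Gaussian elimination) gives:
  V_1 = 11.35 V, V_2 = 14.99 V, V_3 = 0.4157 V
Power in each resistor, P = (ΔV)²/R:
  P_R1 = (15 - 0.4157)²/240 = 0.8863 W
  P_R2 = (0.4157 - 0)²/6.8 = 0.02541 W
  P_R3 = (11.35 - 0.4157)²/30000 = 0.003983 W
  P_R4 = (11.35 - 14.99)²/10000 = 0.001328 W
  P_R5 = (15 - 14.99)²/24 = 0.000003187 W
P_total = P_R1 + P_R2 + P_R3 + P_R4 + P_R5 = 0.917 W

Final answer: 0.917 W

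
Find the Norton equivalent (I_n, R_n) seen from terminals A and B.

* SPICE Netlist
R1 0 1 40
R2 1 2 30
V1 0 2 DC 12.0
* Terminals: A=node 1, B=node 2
Find the Thévenin equivalent first; then I_n = V_th/R_th and R_n = R_th.
Step 1 — V_th is the open-circuit voltage V_A - V_B (nothing connected across the terminals).
Nodal analysis, taking node 2 as the 0 V reference.
Source V1 fixes V_0 = 12 V.
KCL at each unknown node (sum of currents leaving = 0; resistances in Ω):
  Node 1: (V_1 - 12)/40 + (V_1 - 0)/30 = 0
Collecting terms: 0.05833 × V_1 = 0.3  =>  V_1 = 5.143 V
V_th = V_1 - V_2 = 5.143 - 0 = 5.143 V
Step 2 — R_th: zero the source — replace V1 by a short circuit (node 2 merges into node 0) — and find the resistance seen between A (node 1) and B (node 0).
Reduce the network between node 1 (A) and node 0 (B) by series/parallel combination:
  Rp1 = R1 ‖ R2 (parallel, both between nodes 0 and 1) = 1/(1/40 + 1/30) = 17.14 Ω
R_th = 17.14 Ω
I_n = V_th/R_th = 5.143/17.14 = 0.3 A, and R_n = R_th = 17.14 Ω

Final answer: I_n = 0.3 A, R_n = 17.14 Ω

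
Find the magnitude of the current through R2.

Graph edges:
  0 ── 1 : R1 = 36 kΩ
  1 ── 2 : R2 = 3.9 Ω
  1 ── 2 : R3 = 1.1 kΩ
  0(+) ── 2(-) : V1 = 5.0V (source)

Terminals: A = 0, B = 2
Nodal analysis, taking node 2 as the 0 V reference.
Source V1 fixes V_0 = 5 V.
KCL at each unknown node (sum of currents leaving = 0; resistances in Ω):
  Node 1: (V_1 - 5)/36000 + (V_1 - 0)/3.9 + (V_1 - 0)/1100 = 0
Collecting terms: 0.2573 × V_1 = 0.0001389  =>  V_1 = 0.0005397 V
I_R2 = (V_1 - V_2)/R2 = (0.0005397 - 0)/3.9 = 0.0001384 A
|I_R2| = 0.0001384 A

Final answer: |I_R2| = 0.0001384 A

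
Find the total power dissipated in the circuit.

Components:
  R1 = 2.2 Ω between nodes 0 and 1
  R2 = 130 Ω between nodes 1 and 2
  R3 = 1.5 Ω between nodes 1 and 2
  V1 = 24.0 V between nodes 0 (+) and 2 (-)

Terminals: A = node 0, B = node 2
Nodal analysis, taking node 2 as the 0 V reference.
Source V1 fixes V_0 = 24 V.
KCL at each unknown node (sum of currents leaving = 0; resistances in Ω):
  Node 1: (V_1 - 24)/2.2 + (V_1 - 0)/130 + (V_1 - 0)/1.5 = 0
Collecting terms: 1.129 × V_1 = 10.91  =>  V_1 = 9.663 V
Power in each resistor, P = (ΔV)²/R:
  P_R1 = (24 - 9.663)²/2.2 = 93.43 W
  P_R2 = (9.663 - 0)²/130 = 0.7183 W
  P_R3 = (9.663 - 0)²/1.5 = 62.25 W
P_total = P_R1 + P_R2 + P_R3 = 156.4 W

Final answer: 156.4 W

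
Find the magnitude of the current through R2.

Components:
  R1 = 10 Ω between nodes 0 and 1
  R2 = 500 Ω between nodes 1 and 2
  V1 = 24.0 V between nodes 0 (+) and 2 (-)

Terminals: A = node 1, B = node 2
Nodal analysis, taking node 2 as the 0 V reference.
Source V1 fixes V_0 = 24 V.
KCL at each unknown node (sum of currents leaving = 0; resistances in Ω):
  Node 1: (V_1 - 24)/10 + (V_1 - 0)/500 = 0
Collecting terms: 0.102 × V_1 = 2.4  =>  V_1 = 23.53 V
I_R2 = (V_1 - V_2)/R2 = (23.53 - 0)/500 = 0.04706 A
|I_R2| = 0.04706 A

Final answer: |I_R2| = 0.04706 A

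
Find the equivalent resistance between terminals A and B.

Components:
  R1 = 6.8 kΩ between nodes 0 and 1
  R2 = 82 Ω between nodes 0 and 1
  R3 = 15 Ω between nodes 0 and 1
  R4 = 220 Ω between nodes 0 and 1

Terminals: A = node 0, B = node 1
Reduce the network between node 0 (A) and node 1 (B) by series/parallel combination:
  Rp1 = R1 ‖ R2 ‖ R3 ‖ R4 (parallel, all between nodes 0 and 1) = 1/(1/6800 + 1/82 + 1/15 + 1/220) = 11.97 Ω
R_eq = 11.97 Ω

Final answer: 11.97 Ω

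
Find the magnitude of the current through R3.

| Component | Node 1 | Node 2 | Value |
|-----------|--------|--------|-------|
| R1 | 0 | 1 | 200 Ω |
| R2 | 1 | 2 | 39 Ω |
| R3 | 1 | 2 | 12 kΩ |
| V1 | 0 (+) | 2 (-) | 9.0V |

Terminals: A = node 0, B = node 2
Nodal analysis, taking node 2 as the 0 V reference.
Source V1 fixes V_0 = 9 V.
KCL at each unknown node (sum of currents leaving = 0; resistances in Ω):
  Node 1: (V_1 - 9)/200 + (V_1 - 0)/39 + (V_1 - 0)/12000 = 0
Collecting terms: 0.03072 × V_1 = 0.045  =>  V_1 = 1.465 V
I_R3 = (V_1 - V_2)/R3 = (1.465 - 0)/12000 = 0.0001221 A
|I_R3| = 0.0001221 A

Final answer: |I_R3| = 0.0001221 A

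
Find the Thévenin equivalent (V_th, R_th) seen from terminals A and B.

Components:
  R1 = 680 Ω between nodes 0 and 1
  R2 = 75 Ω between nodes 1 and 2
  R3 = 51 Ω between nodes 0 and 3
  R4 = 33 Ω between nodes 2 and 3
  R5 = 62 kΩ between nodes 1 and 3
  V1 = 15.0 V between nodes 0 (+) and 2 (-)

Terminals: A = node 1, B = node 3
Step 1 — V_th is the open-circuit voltage V_A - V_B (nothing connected across the terminals).
Nodal analysis, taking node 2 as the 0 V reference.
Source V1 fixes V_0 = 15 V.
KCL at each unknown node (sum of currents leaving = 0; resistances in Ω):
  Node 1: (V_1 - 15)/680 + (V_1 - 0)/75 + (V_1 - V_3)/62000 = 0
  Node 3: (V_3 - 15)/51 + (V_3 - 0)/33 + (V_3 - V_1)/62000 = 0
Collecting terms (coefficients in siemens):
  0.01482·V_1 - 0.00001613·V_3 = 0.02206
  0.04993·V_3 - 0.00001613·V_1 = 0.2941
Determinant D = (0.01482)(0.04993) - (-0.00001613)(-0.00001613) = 0.0007399
V_1 = [(0.02206)(0.04993) - (-0.00001613)(0.2941)]/D = 1.495 V
V_3 = [(0.01482)(0.2941) - (0.02206)(-0.00001613)]/D = 5.891 V
V_th = V_1 - V_3 = 1.495 - 5.891 = -4.397 V
Step 2 — R_th: zero the source — replace V1 by a short circuit (node 2 merges into node 0) — and find the resistance seen between A (node 1) and B (node 3).
Reduce the network between node 1 (A) and node 3 (B) by series/parallel combination:
  Rp1 = R1 ‖ R2 (parallel, both between nodes 0 and 1) = 1/(1/680 + 1/75) = 67.55 Ω
  Rp2 = R3 ‖ R4 (parallel, both between nodes 0 and 3) = 1/(1/51 + 1/33) = 20.04 Ω
  Rs1 = Rp1 + Rp2 (series, joined only at node 0) = 67.55 + 20.04 = 87.59 Ω
  Rp3 = R5 ‖ Rs1 (parallel, both between nodes 1 and 3) = 1/(1/62000 + 1/87.59) = 87.46 Ω
R_th = 87.46 Ω

Final answer: V_th = -4.397 V, R_th = 87.46 Ω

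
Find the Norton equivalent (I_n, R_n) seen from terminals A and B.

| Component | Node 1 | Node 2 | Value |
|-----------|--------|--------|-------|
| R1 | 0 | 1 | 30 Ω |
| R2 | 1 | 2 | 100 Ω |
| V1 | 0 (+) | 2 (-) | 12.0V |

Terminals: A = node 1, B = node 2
Find the Thévenin equivalent first; then I_n = V_th/R_th and R_n = R_th.
Step 1 — V_th is the open-circuit voltage V_A - V_B (nothing connected across the terminals).
Nodal analysis, taking node 2 as the 0 V reference.
Source V1 fixes V_0 = 12 V.
KCL at each unknown node (sum of currents leaving = 0; resistances in Ω):
  Node 1: (V_1 - 12)/30 + (V_1 - 0)/100 = 0
Collecting terms: 0.04333 × V_1 = 0.4  =>  V_1 = 9.231 V
V_th = V_1 - V_2 = 9.231 - 0 = 9.231 V
Step 2 — R_th: zero the source — replace V1 by a short circuit (node 2 merges into node 0) — and find the resistance seen between A (node 1) and B (node 0).
Reduce the network between node 1 (A) and node 0 (B) by series/parallel combination:
  Rp1 = R1 ‖ R2 (parallel, both between nodes 0 and 1) = 1/(1/30 + 1/100) = 23.08 Ω
R_th = 23.08 Ω
I_n = V_th/R_th = 9.231/23.08 = 0.4 A, and R_n = R_th = 23.08 Ω

Final answer: I_n = 0.4 A, R_n = 23.08 Ω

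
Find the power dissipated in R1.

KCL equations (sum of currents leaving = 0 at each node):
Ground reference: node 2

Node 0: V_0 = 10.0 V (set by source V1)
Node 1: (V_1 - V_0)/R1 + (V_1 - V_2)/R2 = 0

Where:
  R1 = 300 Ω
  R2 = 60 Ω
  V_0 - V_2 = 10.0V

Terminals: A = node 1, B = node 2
Nodal analysis, taking node 2 as the 0 V reference.
Source V1 fixes V_0 = 10 V.
KCL at each unknown node (sum of currents leaving = 0; resistances in Ω):
  Node 1: (V_1 - 10)/300 + (V_1 - 0)/60 = 0
Collecting terms: 0.02 × V_1 = 0.03333  =>  V_1 = 1.667 V
I_R1 = (V_0 - V_1)/R1 = (10 - 1.667)/300 = 0.02778 A
P_R1 = I_R1² × R1 = (0.02778)² × 300 = 0.2315 W

Final answer: 0.2315 W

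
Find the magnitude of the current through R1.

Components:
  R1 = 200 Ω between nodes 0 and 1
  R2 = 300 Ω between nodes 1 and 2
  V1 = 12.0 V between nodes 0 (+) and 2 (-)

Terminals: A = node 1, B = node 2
Nodal analysis, taking node 2 as the 0 V reference.
Source V1 fixes V_0 = 12 V.
KCL at each unknown node (sum of currents leaving = 0; resistances in Ω):
  Node 1: (V_1 - 12)/200 + (V_1 - 0)/300 = 0
Collecting terms: 0.008333 × V_1 = 0.06  =>  V_1 = 7.2 V
I_R1 = (V_0 - V_1)/R1 = (12 - 7.2)/200 = 0.024 A
|I_R1| = 0.024 A

Final answer: |I_R1| = 0.024 A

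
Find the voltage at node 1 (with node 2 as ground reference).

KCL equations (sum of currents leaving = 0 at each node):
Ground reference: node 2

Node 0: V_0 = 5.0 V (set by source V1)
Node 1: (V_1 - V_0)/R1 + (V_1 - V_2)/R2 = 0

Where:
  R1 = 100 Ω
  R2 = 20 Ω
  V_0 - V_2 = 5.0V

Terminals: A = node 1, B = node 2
Nodal analysis, taking node 2 as the 0 V reference.
Source V1 fixes V_0 = 5 V.
KCL at each unknown node (sum of currents leaving = 0; resistances in Ω):
  Node 1: (V_1 - 5)/100 + (V_1 - 0)/20 = 0
Collecting terms: 0.06 × V_1 = 0.05  =>  V_1 = 0.8333 V
The requested potential is V_1 = 0.8333 V.

Final answer: V_1 = 0.8333 V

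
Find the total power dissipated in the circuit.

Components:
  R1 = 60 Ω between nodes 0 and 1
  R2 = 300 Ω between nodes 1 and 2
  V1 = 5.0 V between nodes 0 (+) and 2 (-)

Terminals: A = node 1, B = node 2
Nodal analysis, taking node 2 as the 0 V reference.
Source V1 fixes V_0 = 5 V.
KCL at each unknown node (sum of currents leaving = 0; resistances in Ω):
  Node 1: (V_1 - 5)/60 + (V_1 - 0)/300 = 0
Collecting terms: 0.02 × V_1 = 0.08333  =>  V_1 = 4.167 V
Power in each resistor, P = (ΔV)²/R:
  P_R1 = (5 - 4.167)²/60 = 0.01157 W
  P_R2 = (4.167 - 0)²/300 = 0.05787 W
P_total = P_R1 + P_R2 = 0.06944 W

Final answer: 0.06944 W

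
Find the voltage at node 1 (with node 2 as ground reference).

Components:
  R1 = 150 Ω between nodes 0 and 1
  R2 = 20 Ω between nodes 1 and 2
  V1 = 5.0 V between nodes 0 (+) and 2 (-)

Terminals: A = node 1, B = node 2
Nodal analysis, taking node 2 as the 0 V reference.
Source V1 fixes V_0 = 5 V.
KCL at each unknown node (sum of currents leaving = 0; resistances in Ω):
  Node 1: (V_1 - 5)/150 + (V_1 - 0)/20 = 0
Collecting terms: 0.05667 × V_1 = 0.03333  =>  V_1 = 0.5882 V
The requested potential is V_1 = 0.5882 V.

Final answer: V_1 = 0.5882 V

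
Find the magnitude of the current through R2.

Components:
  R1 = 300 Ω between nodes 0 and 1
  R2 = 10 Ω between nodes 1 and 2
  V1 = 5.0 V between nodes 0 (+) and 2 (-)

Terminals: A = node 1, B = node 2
Nodal analysis, taking node 2 as the 0 V reference.
Source V1 fixes V_0 = 5 V.
KCL at each unknown node (sum of currents leaving = 0; resistances in Ω):
  Node 1: (V_1 - 5)/300 + (V_1 - 0)/10 = 0
Collecting terms: 0.1033 × V_1 = 0.01667  =>  V_1 = 0.1613 V
I_R2 = (V_1 - V_2)/R2 = (0.1613 - 0)/10 = 0.01613 A
|I_R2| = 0.01613 A

Final answer: |I_R2| = 0.01613 A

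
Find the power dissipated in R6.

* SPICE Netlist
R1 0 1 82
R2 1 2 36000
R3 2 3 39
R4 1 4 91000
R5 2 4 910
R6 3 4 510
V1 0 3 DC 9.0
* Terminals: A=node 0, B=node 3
Nodal analysis, taking node 3 as the 0 V reference.
Source V1 fixes V_0 = 9 V.
KCL at each unknown node (sum of currents leaving = 0; resistances in Ω):
  Node 1: (V_1 - 9)/82 + (V_1 - V_2)/36000 + (V_1 - V_4)/91000 = 0
  Node 2: (V_2 - V_1)/36000 + (V_2 - 0)/39 + (V_2 - V_4)/910 = 0
  Node 4: (V_4 - V_1)/91000 + (V_4 - V_2)/910 + (V_4 - 0)/510 = 0
Collecting terms (coefficients in siemens):
  0.01223·V_1 - 0.00002778·V_2 - 0.00001099·V_4 = 0.1098
  0.02677·V_2 - 0.00002778·V_1 - 0.001099·V_4 = 0
  0.003071·V_4 - 0.00001099·V_1 - 0.001099·V_2 = 0
Solving these 3 simultaneous equations (Gaussian elimination) gives:
  V_1 = 8.972 V, V_2 = 0.01079 V, V_4 = 0.03597 V
I_R6 = (V_3 - V_4)/R6 = (0 - 0.03597)/510 = -0.00007052 A
P_R6 = I_R6² × R6 = (-0.00007052)² × 510 = 0.000002536 W

Final answer: 2.536e-06 W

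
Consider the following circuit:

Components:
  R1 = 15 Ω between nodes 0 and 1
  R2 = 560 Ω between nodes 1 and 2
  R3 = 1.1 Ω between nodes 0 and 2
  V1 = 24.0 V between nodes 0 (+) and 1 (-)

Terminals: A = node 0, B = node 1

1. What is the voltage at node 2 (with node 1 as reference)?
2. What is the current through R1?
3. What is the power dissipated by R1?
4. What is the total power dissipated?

Nodal analysis, taking node 1 as the 0 V reference.
Source V1 fixes V_0 = 24 V.
KCL at each unknown node (sum of currents leaving = 0; resistances in Ω):
  Node 2: (V_2 - 0)/560 + (V_2 - 24)/1.1 = 0
Collecting terms: 0.9109 × V_2 = 21.82  =>  V_2 = 23.95 V
Part 1:
  Read off the nodal solution: V_2 = 23.95 V
Part 2:
  I_R1 = (V_0 - V_1)/R1 = (24 - 0)/15 = 1.6 A
  Magnitude: I_R1 = 1.6 A
Part 3:
  I_R1 = (V_0 - V_1)/R1 = (24 - 0)/15 = 1.6 A
  P_R1 = I_R1² × R1 = (1.6)² × 15 = 38.4 W
Part 4:
  Power in each resistor, P = (ΔV)²/R:
    P_R1 = (24 - 0)²/15 = 38.4 W
    P_R2 = (0 - 23.95)²/560 = 1.025 W
    P_R3 = (24 - 23.95)²/1.1 = 0.002012 W
  P_total = P_R1 + P_R2 + P_R3 = 39.43 W

Final answers:
1. V_2 = 23.95 V
2. I_R1 = 1.6 A
3. P_R1 = 38.4 W
4. P_total = 39.43 W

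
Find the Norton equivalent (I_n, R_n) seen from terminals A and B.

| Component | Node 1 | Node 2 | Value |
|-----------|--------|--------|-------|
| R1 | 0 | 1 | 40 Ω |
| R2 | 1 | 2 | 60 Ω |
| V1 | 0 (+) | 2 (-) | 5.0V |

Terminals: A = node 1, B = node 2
Find the Thévenin equivalent first; then I_n = V_th/R_th and R_n = R_th.
Step 1 — V_th is the open-circuit voltage V_A - V_B (nothing connected across the terminals).
Nodal analysis, taking node 2 as the 0 V reference.
Source V1 fixes V_0 = 5 V.
KCL at each unknown node (sum of currents leaving = 0; resistances in Ω):
  Node 1: (V_1 - 5)/40 + (V_1 - 0)/60 = 0
Collecting terms: 0.04167 × V_1 = 0.125  =>  V_1 = 3 V
V_th = V_1 - V_2 = 3 - 0 = 3 V
Step 2 — R_th: zero the source — replace V1 by a short circuit (node 2 merges into node 0) — and find the resistance seen between A (node 1) and B (node 0).
Reduce the network between node 1 (A) and node 0 (B) by series/parallel combination:
  Rp1 = R1 ‖ R2 (parallel, both between nodes 0 and 1) = 1/(1/40 + 1/60) = 24 Ω
R_th = 24 Ω
I_n = V_th/R_th = 3/24 = 0.125 A, and R_n = R_th = 24 Ω

Final answer: I_n = 0.125 A, R_n = 24 Ω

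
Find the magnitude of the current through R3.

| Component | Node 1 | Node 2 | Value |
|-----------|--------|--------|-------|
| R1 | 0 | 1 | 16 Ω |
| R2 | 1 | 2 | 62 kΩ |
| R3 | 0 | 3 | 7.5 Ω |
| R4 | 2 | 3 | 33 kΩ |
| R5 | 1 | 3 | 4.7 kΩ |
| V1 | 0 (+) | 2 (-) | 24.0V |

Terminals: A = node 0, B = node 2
Nodal analysis, taking node 2 as the 0 V reference.
Source V1 fixes V_0 = 24 V.
KCL at each unknown node (sum of currents leaving = 0; resistances in Ω):
  Node 1: (V_1 - 24)/16 + (V_1 - 0)/62000 + (V_1 - V_3)/4700 = 0
  Node 3: (V_3 - 24)/7.5 + (V_3 - 0)/33000 + (V_3 - V_1)/4700 = 0
Collecting terms (coefficients in siemens):
  0.06273·V_1 - 0.0002128·V_3 = 1.5
  0.1336·V_3 - 0.0002128·V_1 = 3.2
Determinant D = (0.06273)(0.1336) - (-0.0002128)(-0.0002128) = 0.008379
V_1 = [(1.5)(0.1336) - (-0.0002128)(3.2)]/D = 23.99 V
V_3 = [(0.06273)(3.2) - (1.5)(-0.0002128)]/D = 23.99 V
I_R3 = (V_0 - V_3)/R3 = (24 - 23.99)/7.5 = 0.0007273 A
|I_R3| = 0.0007273 A

Final answer: |I_R3| = 0.0007273 A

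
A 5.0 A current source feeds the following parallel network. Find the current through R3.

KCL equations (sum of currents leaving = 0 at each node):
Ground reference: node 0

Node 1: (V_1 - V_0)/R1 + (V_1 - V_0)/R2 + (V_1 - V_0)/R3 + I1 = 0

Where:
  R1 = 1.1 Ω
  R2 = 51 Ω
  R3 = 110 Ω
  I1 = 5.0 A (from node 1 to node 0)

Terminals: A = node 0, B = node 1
All resistors sit directly between nodes 0 and 1, so they are in parallel and share one voltage V; the full source current 5 A splits among them.
1/R_par = 1/1.1 + 1/51 + 1/110 = 0.9378 S  =>  R_par = 1.066 Ω
V = I × R_par = 5 × 1.066 = 5.332 V
I_R3 = V/R3 = 5.332/110 = 0.04847 A

Final answer: 0.04847 A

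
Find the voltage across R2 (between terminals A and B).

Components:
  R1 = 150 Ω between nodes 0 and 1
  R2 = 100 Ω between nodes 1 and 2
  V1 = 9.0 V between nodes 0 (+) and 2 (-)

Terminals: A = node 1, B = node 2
R1 and R2 are in series across V1 (node 0 → node 1 → node 2), and the output A–B is taken across R2, so this is a voltage divider.
Series current: I = V1/(R1 + R2) = 9/(150 + 100) = 9/250 = 0.036 A
V_R2 = I × R2 = V1 × R2/(R1 + R2) = 9 × 100/250 = 3.6 V

Final answer: 3.6 V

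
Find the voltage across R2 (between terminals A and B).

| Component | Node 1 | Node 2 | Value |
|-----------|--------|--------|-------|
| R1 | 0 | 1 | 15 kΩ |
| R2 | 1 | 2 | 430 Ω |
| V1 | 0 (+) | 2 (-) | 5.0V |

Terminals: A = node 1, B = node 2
R1 and R2 are in series across V1 (node 0 → node 1 → node 2), and the output A–B is taken across R2, so this is a voltage divider.
Series current: I = V1/(R1 + R2) = 5/(15000 + 430) = 5/15430 = 0.000324 A
V_R2 = I × R2 = V1 × R2/(R1 + R2) = 5 × 430/15430 = 0.1393 V

Final answer: 0.1393 V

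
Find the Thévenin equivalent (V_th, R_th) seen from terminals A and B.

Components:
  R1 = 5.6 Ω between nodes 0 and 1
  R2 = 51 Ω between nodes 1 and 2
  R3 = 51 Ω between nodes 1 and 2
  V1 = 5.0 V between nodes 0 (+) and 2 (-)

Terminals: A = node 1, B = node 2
Step 1 — V_th is the open-circuit voltage V_A - V_B (nothing connected across the terminals).
Nodal analysis, taking node 2 as the 0 V reference.
Source V1 fixes V_0 = 5 V.
KCL at each unknown node (sum of currents leaving = 0; resistances in Ω):
  Node 1: (V_1 - 5)/5.6 + (V_1 - 0)/51 + (V_1 - 0)/51 = 0
Collecting terms: 0.2178 × V_1 = 0.8929  =>  V_1 = 4.1 V
V_th = V_1 - V_2 = 4.1 - 0 = 4.1 V
Step 2 — R_th: zero the source — replace V1 by a short circuit (node 2 merges into node 0) — and find the resistance seen between A (node 1) and B (node 0).
Reduce the network between node 1 (A) and node 0 (B) by series/parallel combination:
  Rp1 = R1 ‖ R2 ‖ R3 (parallel, all between nodes 0 and 1) = 1/(1/5.6 + 1/51 + 1/51) = 4.592 Ω
R_th = 4.592 Ω

Final answer: V_th = 4.1 V, R_th = 4.592 Ω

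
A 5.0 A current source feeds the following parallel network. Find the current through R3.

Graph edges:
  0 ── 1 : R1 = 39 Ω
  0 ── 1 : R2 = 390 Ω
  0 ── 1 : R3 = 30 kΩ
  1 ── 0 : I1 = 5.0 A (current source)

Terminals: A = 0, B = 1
All resistors sit directly between nodes 0 and 1, so they are in parallel and share one voltage V; the full source current 5 A splits among them.
1/R_par = 1/39 + 1/390 + 1/30000 = 0.02824 S  =>  R_par = 35.41 Ω
V = I × R_par = 5 × 35.41 = 177.1 V
I_R3 = V/R3 = 177.1/30000 = 0.005902 A

Final answer: 0.005902 A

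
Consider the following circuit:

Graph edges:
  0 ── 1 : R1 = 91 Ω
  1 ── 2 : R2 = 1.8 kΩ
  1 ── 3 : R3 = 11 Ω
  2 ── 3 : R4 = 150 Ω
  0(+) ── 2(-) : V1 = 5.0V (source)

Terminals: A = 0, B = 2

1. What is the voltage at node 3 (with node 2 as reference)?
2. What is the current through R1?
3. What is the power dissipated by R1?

Nodal analysis, taking node 2 as the 0 V reference.
Source V1 fixes V_0 = 5 V.
KCL at each unknown node (sum of currents leaving = 0; resistances in Ω):
  Node 1: (V_1 - 5)/91 + (V_1 - 0)/1800 + (V_1 - V_3)/11 = 0
  Node 3: (V_3 - V_1)/11 + (V_3 - 0)/150 = 0
Collecting terms (coefficients in siemens):
  0.1025·V_1 - 0.09091·V_3 = 0.05495
  0.09758·V_3 - 0.09091·V_1 = 0
Determinant D = (0.1025)(0.09758) - (-0.09091)(-0.09091) = 0.001733
V_1 = [(0.05495)(0.09758) - (-0.09091)(0)]/D = 3.094 V
V_3 = [(0.1025)(0) - (0.05495)(-0.09091)]/D = 2.883 V
Part 1:
  Read off the nodal solution: V_3 = 2.883 V
Part 2:
  I_R1 = (V_0 - V_1)/R1 = (5 - 3.094)/91 = 0.02094 A
  Magnitude: I_R1 = 0.02094 A
Part 3:
  I_R1 = (V_0 - V_1)/R1 = (5 - 3.094)/91 = 0.02094 A
  P_R1 = I_R1² × R1 = (0.02094)² × 91 = 0.0399 W

Final answers:
1. V_3 = 2.883 V
2. I_R1 = 0.02094 A
3. P_R1 = 0.0399 W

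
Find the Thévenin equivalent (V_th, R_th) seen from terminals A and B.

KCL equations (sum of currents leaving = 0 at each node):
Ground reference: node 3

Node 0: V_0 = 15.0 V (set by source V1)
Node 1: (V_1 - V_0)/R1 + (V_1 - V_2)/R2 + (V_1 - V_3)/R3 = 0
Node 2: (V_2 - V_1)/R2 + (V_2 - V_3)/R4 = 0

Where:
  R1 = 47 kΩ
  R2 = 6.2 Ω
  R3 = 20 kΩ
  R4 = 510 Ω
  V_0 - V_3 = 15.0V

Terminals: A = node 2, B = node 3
Step 1 — V_th is the open-circuit voltage V_A - V_B (nothing connected across the terminals).
Nodal analysis, taking node 3 as the 0 V reference.
Source V1 fixes V_0 = 15 V.
KCL at each unknown node (sum of currents leaving = 0; resistances in Ω):
  Node 1: (V_1 - 15)/47000 + (V_1 - V_2)/6.2 + (V_1 - 0)/20000 = 0
  Node 2: (V_2 - V_1)/6.2 + (V_2 - 0)/510 = 0
Collecting terms (coefficients in siemens):
  0.1614·V_1 - 0.1613·V_2 = 0.0003191
  0.1633·V_2 - 0.1613·V_1 = 0
Determinant D = (0.1614)(0.1633) - (-0.1613)(-0.1613) = 0.0003279
V_1 = [(0.0003191)(0.1633) - (-0.1613)(0)]/D = 0.1589 V
V_2 = [(0.1614)(0) - (0.0003191)(-0.1613)]/D = 0.157 V
V_th = V_2 - V_3 = 0.157 - 0 = 0.157 V
Step 2 — R_th: zero the source — replace V1 by a short circuit (node 3 merges into node 0) — and find the resistance seen between A (node 2) and B (node 0).
Reduce the network between node 2 (A) and node 0 (B) by series/parallel combination:
  Rp1 = R1 ‖ R3 (parallel, both between nodes 0 and 1) = 1/(1/47000 + 1/20000) = 14030 Ω
  Rs1 = R2 + Rp1 (series, joined only at node 1) = 6.2 + 14030 = 14040 Ω
  Rp2 = R4 ‖ Rs1 (parallel, both between nodes 0 and 2) = 1/(1/510 + 1/14040) = 492.1 Ω
R_th = 492.1 Ω

Final answer: V_th = 0.157 V, R_th = 492.1 Ω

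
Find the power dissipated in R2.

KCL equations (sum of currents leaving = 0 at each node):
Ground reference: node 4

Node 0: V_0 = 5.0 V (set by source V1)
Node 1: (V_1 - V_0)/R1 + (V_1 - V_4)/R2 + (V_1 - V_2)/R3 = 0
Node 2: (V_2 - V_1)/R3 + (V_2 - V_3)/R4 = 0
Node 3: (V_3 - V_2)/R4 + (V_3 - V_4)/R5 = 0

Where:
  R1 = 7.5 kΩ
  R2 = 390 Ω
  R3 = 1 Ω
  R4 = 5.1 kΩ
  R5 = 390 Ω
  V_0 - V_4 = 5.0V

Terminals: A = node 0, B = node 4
Nodal analysis, taking node 4 as the 0 V reference.
Source V1 fixes V_0 = 5 V.
KCL at each unknown node (sum of currents leaving = 0; resistances in Ω):
  Node 1: (V_1 - 5)/7500 + (V_1 - 0)/390 + (V_1 - V_2)/1 = 0
  Node 2: (V_2 - V_1)/1 + (V_2 - V_3)/5100 = 0
  Node 3: (V_3 - V_2)/5100 + (V_3 - 0)/390 = 0
Collecting terms (coefficients in siemens):
  1.003·V_1 - 1·V_2 = 0.0006667
  1·V_2 - 1·V_1 - 0.0001961·V_3 = 0
  0.00276·V_3 - 0.0001961·V_2 = 0
Solving these 3 simultaneous equations (Gaussian elimination) gives:
  V_1 = 0.2315 V, V_2 = 0.2315 V, V_3 = 0.01644 V
I_R2 = (V_1 - V_4)/R2 = (0.2315 - 0)/390 = 0.0005936 A
P_R2 = I_R2² × R2 = (0.0005936)² × 390 = 0.0001374 W

Final answer: 0.0001374 W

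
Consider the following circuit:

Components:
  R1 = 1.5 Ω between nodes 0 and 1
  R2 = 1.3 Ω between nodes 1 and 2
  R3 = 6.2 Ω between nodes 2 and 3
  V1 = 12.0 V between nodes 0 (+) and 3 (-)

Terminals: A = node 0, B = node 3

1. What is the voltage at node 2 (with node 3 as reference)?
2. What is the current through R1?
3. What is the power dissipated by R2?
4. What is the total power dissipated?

Nodal analysis, taking node 3 as the 0 V reference.
Source V1 fixes V_0 = 12 V.
KCL at each unknown node (sum of currents leaving = 0; resistances in Ω):
  Node 1: (V_1 - 12)/1.5 + (V_1 - V_2)/1.3 = 0
  Node 2: (V_2 - V_1)/1.3 + (V_2 - 0)/6.2 = 0
Collecting terms (coefficients in siemens):
  1.436·V_1 - 0.7692·V_2 = 8
  0.9305·V_2 - 0.7692·V_1 = 0
Determinant D = (1.436)(0.9305) - (-0.7692)(-0.7692) = 0.7444
V_1 = [(8)(0.9305) - (-0.7692)(0)]/D = 10 V
V_2 = [(1.436)(0) - (8)(-0.7692)]/D = 8.267 V
Part 1:
  Read off the nodal solution: V_2 = 8.267 V
Part 2:
  I_R1 = (V_0 - V_1)/R1 = (12 - 10)/1.5 = 1.333 A
  Magnitude: I_R1 = 1.333 A
Part 3:
  I_R2 = (V_1 - V_2)/R2 = (10 - 8.267)/1.3 = 1.333 A
  P_R2 = I_R2² × R2 = (1.333)² × 1.3 = 2.311 W
Part 4:
  Power in each resistor, P = (ΔV)²/R:
    P_R1 = (12 - 10)²/1.5 = 2.667 W
    P_R2 = (10 - 8.267)²/1.3 = 2.311 W
    P_R3 = (8.267 - 0)²/6.2 = 11.02 W
  P_total = P_R1 + P_R2 + P_R3 = 16 W

Final answers:
1. V_2 = 8.267 V
2. I_R1 = 1.333 A
3. P_R2 = 2.311 W
4. P_total = 16 W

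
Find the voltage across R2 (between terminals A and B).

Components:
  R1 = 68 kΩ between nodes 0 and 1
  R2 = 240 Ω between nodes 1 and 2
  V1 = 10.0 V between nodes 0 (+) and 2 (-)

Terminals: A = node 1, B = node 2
R1 and R2 are in series across V1 (node 0 → node 1 → node 2), and the output A–B is taken across R2, so this is a voltage divider.
Series current: I = V1/(R1 + R2) = 10/(68000 + 240) = 10/68240 = 0.0001465 A
V_R2 = I × R2 = V1 × R2/(R1 + R2) = 10 × 240/68240 = 0.03517 V

Final answer: 0.03517 V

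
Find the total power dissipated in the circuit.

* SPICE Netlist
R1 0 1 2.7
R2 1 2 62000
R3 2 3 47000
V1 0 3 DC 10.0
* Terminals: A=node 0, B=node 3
Nodal analysis, taking node 3 as the 0 V reference.
Source V1 fixes V_0 = 10 V.
KCL at each unknown node (sum of currents leaving = 0; resistances in Ω):
  Node 1: (V_1 - 10)/2.7 + (V_1 - V_2)/62000 = 0
  Node 2: (V_2 - V_1)/62000 + (V_2 - 0)/47000 = 0
Collecting terms (coefficients in siemens):
  0.3704·V_1 - 0.00001613·V_2 = 3.704
  0.00003741·V_2 - 0.00001613·V_1 = 0
Determinant D = (0.3704)(0.00003741) - (-0.00001613)(-0.00001613) = 0.00001385
V_1 = [(3.704)(0.00003741) - (-0.00001613)(0)]/D = 10 V
V_2 = [(0.3704)(0) - (3.704)(-0.00001613)]/D = 4.312 V
Power in each resistor, P = (ΔV)²/R:
  P_R1 = (10 - 10)²/2.7 = 0.00000002272 W
  P_R2 = (10 - 4.312)²/62000 = 0.0005218 W
  P_R3 = (4.312 - 0)²/47000 = 0.0003956 W
P_total = P_R1 + P_R2 + P_R3 = 0.0009174 W

Final answer: 0.0009174 W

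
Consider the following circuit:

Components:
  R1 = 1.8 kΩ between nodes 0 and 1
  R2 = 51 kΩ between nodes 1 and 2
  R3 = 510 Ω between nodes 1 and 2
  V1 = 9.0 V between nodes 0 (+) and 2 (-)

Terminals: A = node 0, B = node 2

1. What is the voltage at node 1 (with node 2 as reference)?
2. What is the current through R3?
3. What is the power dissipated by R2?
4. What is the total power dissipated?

Nodal analysis, taking node 2 as the 0 V reference.
Source V1 fixes V_0 = 9 V.
KCL at each unknown node (sum of currents leaving = 0; resistances in Ω):
  Node 1: (V_1 - 9)/1800 + (V_1 - 0)/51000 + (V_1 - 0)/510 = 0
Collecting terms: 0.002536 × V_1 = 0.005  =>  V_1 = 1.972 V
Part 1:
  Read off the nodal solution: V_1 = 1.972 V
Part 2:
  I_R3 = (V_1 - V_2)/R3 = (1.972 - 0)/510 = 0.003866 A
  Magnitude: I_R3 = 0.003866 A
Part 3:
  I_R2 = (V_1 - V_2)/R2 = (1.972 - 0)/51000 = 0.00003866 A
  P_R2 = I_R2² × R2 = (0.00003866)² × 51000 = 0.00007622 W
Part 4:
  Power in each resistor, P = (ΔV)²/R:
    P_R1 = (9 - 1.972)²/1800 = 0.02744 W
    P_R2 = (1.972 - 0)²/51000 = 0.00007622 W
    P_R3 = (1.972 - 0)²/510 = 0.007622 W
  P_total = P_R1 + P_R2 + P_R3 = 0.03514 W

Final answers:
1. V_1 = 1.972 V
2. I_R3 = 0.003866 A
3. P_R2 = 7.622e-05 W
4. P_total = 0.03514 W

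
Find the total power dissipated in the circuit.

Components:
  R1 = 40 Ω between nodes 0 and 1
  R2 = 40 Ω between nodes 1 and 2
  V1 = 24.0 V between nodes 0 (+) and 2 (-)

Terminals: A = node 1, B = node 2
Nodal analysis, taking node 2 as the 0 V reference.
Source V1 fixes V_0 = 24 V.
KCL at each unknown node (sum of currents leaving = 0; resistances in Ω):
  Node 1: (V_1 - 24)/40 + (V_1 - 0)/40 = 0
Collecting terms: 0.05 × V_1 = 0.6  =>  V_1 = 12 V
Power in each resistor, P = (ΔV)²/R:
  P_R1 = (24 - 12)²/40 = 3.6 W
  P_R2 = (12 - 0)²/40 = 3.6 W
P_total = P_R1 + P_R2 = 7.2 W

Final answer: 7.2 W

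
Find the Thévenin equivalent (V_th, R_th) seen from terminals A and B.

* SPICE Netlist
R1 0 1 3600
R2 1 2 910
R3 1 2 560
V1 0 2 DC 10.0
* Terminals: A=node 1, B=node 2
Step 1 — V_th is the open-circuit voltage V_A - V_B (nothing connected across the terminals).
Nodal analysis, taking node 2 as the 0 V reference.
Source V1 fixes V_0 = 10 V.
KCL at each unknown node (sum of currents leaving = 0; resistances in Ω):
  Node 1: (V_1 - 10)/3600 + (V_1 - 0)/910 + (V_1 - 0)/560 = 0
Collecting terms: 0.003162 × V_1 = 0.002778  =>  V_1 = 0.8784 V
V_th = V_1 - V_2 = 0.8784 - 0 = 0.8784 V
Step 2 — R_th: zero the source — replace V1 by a short circuit (node 2 merges into node 0) — and find the resistance seen between A (node 1) and B (node 0).
Reduce the network between node 1 (A) and node 0 (B) by series/parallel combination:
  Rp1 = R1 ‖ R2 ‖ R3 (parallel, all between nodes 0 and 1) = 1/(1/3600 + 1/910 + 1/560) = 316.2 Ω
R_th = 316.2 Ω

Final answer: V_th = 0.8784 V, R_th = 316.2 Ω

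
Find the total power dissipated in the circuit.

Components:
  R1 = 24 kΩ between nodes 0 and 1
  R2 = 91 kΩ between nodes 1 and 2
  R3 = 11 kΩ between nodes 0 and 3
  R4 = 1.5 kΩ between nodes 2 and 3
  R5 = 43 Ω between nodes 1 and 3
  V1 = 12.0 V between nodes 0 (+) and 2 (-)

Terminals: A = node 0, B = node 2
Nodal analysis, taking node 2 as the 0 V reference.
Source V1 fixes V_0 = 12 V.
KCL at each unknown node (sum of currents leaving = 0; resistances in Ω):
  Node 1: (V_1 - 12)/24000 + (V_1 - 0)/91000 + (V_1 - V_3)/43 = 0
  Node 3: (V_3 - 12)/11000 + (V_3 - 0)/1500 + (V_3 - V_1)/43 = 0
Collecting terms (coefficients in siemens):
  0.02331·V_1 - 0.02326·V_3 = 0.0005
  0.02401·V_3 - 0.02326·V_1 = 0.001091
Determinant D = (0.02331)(0.02401) - (-0.02326)(-0.02326) = 0.00001888
V_1 = [(0.0005)(0.02401) - (-0.02326)(0.001091)]/D = 1.979 V
V_3 = [(0.02331)(0.001091) - (0.0005)(-0.02326)]/D = 1.962 V
Power in each resistor, P = (ΔV)²/R:
  P_R1 = (12 - 1.979)²/24000 = 0.004184 W
  P_R2 = (1.979 - 0)²/91000 = 0.00004306 W
  P_R3 = (12 - 1.962)²/11000 = 0.009159 W
  P_R4 = (0 - 1.962)²/1500 = 0.002567 W
  P_R5 = (1.979 - 1.962)²/43 = 0.000006735 W
P_total = P_R1 + P_R2 + P_R3 + P_R4 + P_R5 = 0.01596 W

Final answer: 0.01596 W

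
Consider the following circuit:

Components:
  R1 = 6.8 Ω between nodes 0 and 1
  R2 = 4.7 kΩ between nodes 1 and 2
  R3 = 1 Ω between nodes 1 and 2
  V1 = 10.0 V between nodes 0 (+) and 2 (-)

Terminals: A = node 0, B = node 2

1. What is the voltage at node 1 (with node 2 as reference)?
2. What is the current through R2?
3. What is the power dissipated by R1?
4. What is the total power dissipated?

Nodal analysis, taking node 2 as the 0 V reference.
Source V1 fixes V_0 = 10 V.
KCL at each unknown node (sum of currents leaving = 0; resistances in Ω):
  Node 1: (V_1 - 10)/6.8 + (V_1 - 0)/4700 + (V_1 - 0)/1 = 0
Collecting terms: 1.147 × V_1 = 1.471  =>  V_1 = 1.282 V
Part 1:
  Read off the nodal solution: V_1 = 1.282 V
Part 2:
  I_R2 = (V_1 - V_2)/R2 = (1.282 - 0)/4700 = 0.0002727 A
  Magnitude: I_R2 = 0.0002727 A
Part 3:
  I_R1 = (V_0 - V_1)/R1 = (10 - 1.282)/6.8 = 1.282 A
  P_R1 = I_R1² × R1 = (1.282)² × 6.8 = 11.18 W
Part 4:
  Power in each resistor, P = (ΔV)²/R:
    P_R1 = (10 - 1.282)²/6.8 = 11.18 W
    P_R2 = (1.282 - 0)²/4700 = 0.0003496 W
    P_R3 = (1.282 - 0)²/1 = 1.643 W
  P_total = P_R1 + P_R2 + P_R3 = 12.82 W

Final answers:
1. V_1 = 1.282 V
2. I_R2 = 0.0002727 A
3. P_R1 = 11.18 W
4. P_total = 12.82 W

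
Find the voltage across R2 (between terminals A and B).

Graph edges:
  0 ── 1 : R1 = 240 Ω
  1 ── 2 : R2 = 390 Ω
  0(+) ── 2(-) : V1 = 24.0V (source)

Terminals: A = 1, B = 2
R1 and R2 are in series across V1 (node 0 → node 1 → node 2), and the output A–B is taken across R2, so this is a voltage divider.
Series current: I = V1/(R1 + R2) = 24/(240 + 390) = 24/630 = 0.0381 A
V_R2 = I × R2 = V1 × R2/(R1 + R2) = 24 × 390/630 = 14.86 V

Final answer: 14.86 V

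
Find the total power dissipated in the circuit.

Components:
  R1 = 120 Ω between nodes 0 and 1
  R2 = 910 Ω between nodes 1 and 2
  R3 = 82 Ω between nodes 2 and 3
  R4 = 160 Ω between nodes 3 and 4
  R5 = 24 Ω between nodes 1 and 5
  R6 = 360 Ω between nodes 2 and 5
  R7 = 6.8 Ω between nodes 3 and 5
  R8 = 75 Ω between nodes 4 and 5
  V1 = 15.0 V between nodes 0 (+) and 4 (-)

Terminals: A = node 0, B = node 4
Nodal analysis, taking node 4 as the 0 V reference.
Source V1 fixes V_0 = 15 V.
KCL at each unknown node (sum of currents leaving = 0; resistances in Ω):
  Node 1: (V_1 - 15)/120 + (V_1 - V_2)/910 + (V_1 - V_5)/24 = 0
  Node 2: (V_2 - V_1)/910 + (V_2 - V_3)/82 + (V_2 - V_5)/360 = 0
  Node 3: (V_3 - V_2)/82 + (V_3 - 0)/160 + (V_3 - V_5)/6.8 = 0
  Node 5: (V_5 - V_1)/24 + (V_5 - V_2)/360 + (V_5 - V_3)/6.8 + (V_5 - 0)/75 = 0
Collecting terms (coefficients in siemens):
  0.0511·V_1 - 0.001099·V_2 - 0.04167·V_5 = 0.125
  0.01607·V_2 - 0.001099·V_1 - 0.0122·V_3 - 0.002778·V_5 = 0
  0.1655·V_3 - 0.0122·V_2 - 0.1471·V_5 = 0
  0.2048·V_5 - 0.04167·V_1 - 0.002778·V_2 - 0.1471·V_3 = 0
Solving these 4 simultaneous equations (Gaussian elimination) gives:
  V_1 = 5.773 V, V_2 = 3.984 V, V_3 = 3.825 V, V_5 = 3.974 V
Power in each resistor, P = (ΔV)²/R:
  P_R1 = (15 - 5.773)²/120 = 0.7095 W
  P_R2 = (5.773 - 3.984)²/910 = 0.003516 W
  P_R3 = (3.984 - 3.825)²/82 = 0.0003083 W
  P_R4 = (3.825 - 0)²/160 = 0.09144 W
  P_R5 = (5.773 - 3.974)²/24 = 0.1347 W
  P_R6 = (3.984 - 3.974)²/360 = 0.0000002569 W
  P_R7 = (3.825 - 3.974)²/6.8 = 0.003281 W
  P_R8 = (0 - 3.974)²/75 = 0.2106 W
P_total = P_R1 + P_R2 + P_R3 + P_R4 + P_R5 + P_R6 + P_R7 + P_R8 = 1.153 W

Final answer: 1.153 W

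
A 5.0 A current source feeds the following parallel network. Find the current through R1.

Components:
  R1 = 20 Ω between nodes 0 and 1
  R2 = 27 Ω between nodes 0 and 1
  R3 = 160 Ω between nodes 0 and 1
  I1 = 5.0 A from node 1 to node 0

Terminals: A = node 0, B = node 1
All resistors sit directly between nodes 0 and 1, so they are in parallel and share one voltage V; the full source current 5 A splits among them.
1/R_par = 1/20 + 1/27 + 1/160 = 0.09329 S  =>  R_par = 10.72 Ω
V = I × R_par = 5 × 10.72 = 53.6 V
I_R1 = V/R1 = 53.6/20 = 2.68 A

Final answer: 2.68 A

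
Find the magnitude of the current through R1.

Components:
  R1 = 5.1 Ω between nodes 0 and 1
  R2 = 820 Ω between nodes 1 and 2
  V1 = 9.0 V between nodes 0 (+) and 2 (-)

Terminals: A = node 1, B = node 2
Nodal analysis, taking node 2 as the 0 V reference.
Source V1 fixes V_0 = 9 V.
KCL at each unknown node (sum of currents leaving = 0; resistances in Ω):
  Node 1: (V_1 - 9)/5.1 + (V_1 - 0)/820 = 0
Collecting terms: 0.1973 × V_1 = 1.765  =>  V_1 = 8.944 V
I_R1 = (V_0 - V_1)/R1 = (9 - 8.944)/5.1 = 0.01091 A
|I_R1| = 0.01091 A

Final answer: |I_R1| = 0.01091 A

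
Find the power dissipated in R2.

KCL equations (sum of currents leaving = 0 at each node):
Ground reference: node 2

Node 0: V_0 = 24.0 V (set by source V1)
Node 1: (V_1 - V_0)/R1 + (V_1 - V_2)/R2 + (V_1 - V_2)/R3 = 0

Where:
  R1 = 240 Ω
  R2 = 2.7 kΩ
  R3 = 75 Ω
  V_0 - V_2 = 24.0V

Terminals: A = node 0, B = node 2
Nodal analysis, taking node 2 as the 0 V reference.
Source V1 fixes V_0 = 24 V.
KCL at each unknown node (sum of currents leaving = 0; resistances in Ω):
  Node 1: (V_1 - 24)/240 + (V_1 - 0)/2700 + (V_1 - 0)/75 = 0
Collecting terms: 0.01787 × V_1 = 0.1  =>  V_1 = 5.596 V
I_R2 = (V_1 - V_2)/R2 = (5.596 - 0)/2700 = 0.002073 A
P_R2 = I_R2² × R2 = (0.002073)² × 2700 = 0.0116 W

Final answer: 0.0116 W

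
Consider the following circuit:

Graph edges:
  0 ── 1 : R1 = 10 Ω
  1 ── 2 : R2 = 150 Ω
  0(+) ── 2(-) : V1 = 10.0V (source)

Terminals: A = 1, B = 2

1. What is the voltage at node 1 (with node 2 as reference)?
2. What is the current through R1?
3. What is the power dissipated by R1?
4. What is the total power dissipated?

Nodal analysis, taking node 2 as the 0 V reference.
Source V1 fixes V_0 = 10 V.
KCL at each unknown node (sum of currents leaving = 0; resistances in Ω):
  Node 1: (V_1 - 10)/10 + (V_1 - 0)/150 = 0
Collecting terms: 0.1067 × V_1 = 1  =>  V_1 = 9.375 V
Part 1:
  Read off the nodal solution: V_1 = 9.375 V
Part 2:
  I_R1 = (V_0 - V_1)/R1 = (10 - 9.375)/10 = 0.0625 A
  Magnitude: I_R1 = 0.0625 A
Part 3:
  I_R1 = (V_0 - V_1)/R1 = (10 - 9.375)/10 = 0.0625 A
  P_R1 = I_R1² × R1 = (0.0625)² × 10 = 0.03906 W
Part 4:
  Power in each resistor, P = (ΔV)²/R:
    P_R1 = (10 - 9.375)²/10 = 0.03906 W
    P_R2 = (9.375 - 0)²/150 = 0.5859 W
  P_total = P_R1 + P_R2 = 0.625 W

Final answers:
1. V_1 = 9.375 V
2. I_R1 = 0.0625 A
3. P_R1 = 0.03906 W
4. P_total = 0.625 W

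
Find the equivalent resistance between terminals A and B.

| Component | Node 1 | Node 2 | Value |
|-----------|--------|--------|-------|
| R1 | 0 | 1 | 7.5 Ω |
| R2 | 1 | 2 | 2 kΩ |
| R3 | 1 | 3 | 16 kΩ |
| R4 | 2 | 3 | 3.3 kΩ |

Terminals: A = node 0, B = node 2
Reduce the network between node 0 (A) and node 2 (B) by series/parallel combination:
  Rs1 = R3 + R4 (series, joined only at node 3) = 16000 + 3300 = 19300 Ω
  Rp1 = R2 ‖ Rs1 (parallel, both between nodes 1 and 2) = 1/(1/2000 + 1/19300) = 1812 Ω
  Rs2 = R1 + Rp1 (series, joined only at node 1) = 7.5 + 1812 = 1820 Ω
R_eq = 1.82 kΩ

Final answer: 1.82 kΩ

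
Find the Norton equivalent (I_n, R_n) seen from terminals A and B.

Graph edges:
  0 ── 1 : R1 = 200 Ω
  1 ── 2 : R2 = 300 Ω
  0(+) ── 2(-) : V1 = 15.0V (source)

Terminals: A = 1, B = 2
Find the Thévenin equivalent first; then I_n = V_th/R_th and R_n = R_th.
Step 1 — V_th is the open-circuit voltage V_A - V_B (nothing connected across the terminals).
Nodal analysis, taking node 2 as the 0 V reference.
Source V1 fixes V_0 = 15 V.
KCL at each unknown node (sum of currents leaving = 0; resistances in Ω):
  Node 1: (V_1 - 15)/200 + (V_1 - 0)/300 = 0
Collecting terms: 0.008333 × V_1 = 0.075  =>  V_1 = 9 V
V_th = V_1 - V_2 = 9 - 0 = 9 V
Step 2 — R_th: zero the source — replace V1 by a short circuit (node 2 merges into node 0) — and find the resistance seen between A (node 1) and B (node 0).
Reduce the network between node 1 (A) and node 0 (B) by series/parallel combination:
  Rp1 = R1 ‖ R2 (parallel, both between nodes 0 and 1) = 1/(1/200 + 1/300) = 120 Ω
R_th = 120 Ω
I_n = V_th/R_th = 9/120 = 0.075 A, and R_n = R_th = 120 Ω

Final answer: I_n = 0.075 A, R_n = 120 Ω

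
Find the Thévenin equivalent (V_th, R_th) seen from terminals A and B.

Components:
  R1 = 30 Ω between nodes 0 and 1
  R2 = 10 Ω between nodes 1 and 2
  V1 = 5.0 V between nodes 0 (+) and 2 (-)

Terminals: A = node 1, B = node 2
Step 1 — V_th is the open-circuit voltage V_A - V_B (nothing connected across the terminals).
Nodal analysis, taking node 2 as the 0 V reference.
Source V1 fixes V_0 = 5 V.
KCL at each unknown node (sum of currents leaving = 0; resistances in Ω):
  Node 1: (V_1 - 5)/30 + (V_1 - 0)/10 = 0
Collecting terms: 0.1333 × V_1 = 0.1667  =>  V_1 = 1.25 V
V_th = V_1 - V_2 = 1.25 - 0 = 1.25 V
Step 2 — R_th: zero the source — replace V1 by a short circuit (node 2 merges into node 0) — and find the resistance seen between A (node 1) and B (node 0).
Reduce the network between node 1 (A) and node 0 (B) by series/parallel combination:
  Rp1 = R1 ‖ R2 (parallel, both between nodes 0 and 1) = 1/(1/30 + 1/10) = 7.5 Ω
R_th = 7.5 Ω

Final answer: V_th = 1.25 V, R_th = 7.5 Ω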